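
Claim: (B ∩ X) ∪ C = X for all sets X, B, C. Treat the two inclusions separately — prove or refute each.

Both inclusions fail.

(⟹) This inclusion fails. Take X = ∅, B = ∅, C = {1}; then 1 ∈ (B ∩ X) ∪ C but 1 ∉ X.

(⟸) This inclusion fails. Take X = {1}, B = ∅, C = ∅; then 1 ∈ X but 1 ∉ (B ∩ X) ∪ C.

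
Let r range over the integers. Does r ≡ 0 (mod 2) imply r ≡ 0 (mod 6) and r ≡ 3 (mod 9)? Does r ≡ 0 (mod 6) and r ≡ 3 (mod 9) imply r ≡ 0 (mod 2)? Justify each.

(→) This fails: r = 0 gives 0 ≡ 0 (mod 2) but 0 ≡ 0 (mod 9), so the conjunction on the right does not hold.

(←) Conversely, if r ≡ 0 (mod 6) and r ≡ 3 (mod 9), then by the Chinese remainder theorem r ≡ 12 (mod 18). Since 12 ≡ 0 (mod 2) and 2 ∣ 18, we get r ≡ 0 (mod 2).

(⇒) fails; (⇐) holds.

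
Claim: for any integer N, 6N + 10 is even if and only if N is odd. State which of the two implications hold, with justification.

(⇒) fails; (⇐) holds.

(⟹) This fails: take N = 0. Then 6N + 10 = 10, which is even, yet N = 0 is even, not odd.

(⟸) Suppose N is odd. Since 6 is even, 6N is even for every N, so 6N + 10 has the same parity as 10, which is even. Hence 6N + 10 is even.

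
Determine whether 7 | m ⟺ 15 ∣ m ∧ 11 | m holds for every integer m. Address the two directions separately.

(⟹) This fails: take m = 7. Certainly 7 ∣ 7, but 15 ∤ 7.

(⟸) This fails: take m = 165. Both 15 ∣ 165 and 11 ∣ 165, yet 165 is not a multiple of 7 (since 165 = 23·7 + 4), so 7 ∤ 165.

(⇒) fails and (⇐) fails.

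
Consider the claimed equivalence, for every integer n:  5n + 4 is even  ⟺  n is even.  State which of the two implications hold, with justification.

(⇒) Suppose 5n + 4 is even. Since 5 is odd, 5n and n have the same parity, so 5n + 4 ≡ n + 4 (mod 2). As 4 is even, 5n + 4 is even exactly when n is even. Thus n is even.

(⇐) Conversely, suppose n is even; write n = 2j. Then 5n + 4 = 5·(2j) + 4 = 2·5j + 4, which is even.

The biconditional holds.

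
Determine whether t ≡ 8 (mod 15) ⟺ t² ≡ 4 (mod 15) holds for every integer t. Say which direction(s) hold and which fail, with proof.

Forward direction. Suppose t ≡ 8 (mod 15). Write t = 15j + 8. Then (15j + 8)² = 225j² + 240j + 64 = 15(15j² + 16j + 4) + 4, so t² ≡ 4 (mod 15).

Converse. This fails: take t = 2. Then 2² = 4 ≡ 4 (mod 15), yet 2 ≡ 2 (mod 15), not 8.

Only the forward implication holds.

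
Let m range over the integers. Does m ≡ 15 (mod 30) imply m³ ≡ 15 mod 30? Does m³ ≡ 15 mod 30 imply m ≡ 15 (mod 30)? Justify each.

Equivalent; both directions hold.

(⟹) Suppose m ≡ 15 (mod 30). Write m = 30j + 15. Then (30j + 15)³ = 27000j³ + 40500j² + 20250j + 3375 = 30(900j³ + 1350j² + 675j + 112) + 15, so m³ ≡ 15 (mod 30).

(⟸) Conversely, suppose m³ ≡ 15 (mod 30). The only residue r in {0, …, 29} with r³ ≡ 15 (mod 30) is r = 15, so m ≡ 15 (mod 30).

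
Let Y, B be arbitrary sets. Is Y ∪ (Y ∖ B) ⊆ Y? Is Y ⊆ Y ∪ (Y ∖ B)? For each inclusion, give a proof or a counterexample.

The two sets are equal.

Forward inclusion. Let x ∈ Y ∪ (Y ∖ B). Then either x ∈ Y and x ∉ B; or x ∈ Y ∩ B. In each case x ∈ Y, so Y ∪ (Y ∖ B) ⊆ Y.

Reverse inclusion. Let x ∈ Y. Then either x ∈ Y and x ∉ B; or x ∈ Y ∩ B. In each case x ∈ Y ∪ (Y ∖ B), so Y ⊆ Y ∪ (Y ∖ B).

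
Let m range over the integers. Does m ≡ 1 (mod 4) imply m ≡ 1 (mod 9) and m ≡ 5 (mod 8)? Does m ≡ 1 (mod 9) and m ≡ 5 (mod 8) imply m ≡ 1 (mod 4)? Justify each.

[⇒] This fails: m = 1 gives 1 ≡ 1 (mod 4) but 1 ≡ 1 (mod 8), so the conjunction on the right does not hold.

[⇐] Conversely, if m ≡ 1 (mod 9) and m ≡ 5 (mod 8), then by the Chinese remainder theorem m ≡ 37 (mod 72). Since 37 ≡ 1 (mod 4) and 4 ∣ 72, we get m ≡ 1 (mod 4).

Only the converse holds.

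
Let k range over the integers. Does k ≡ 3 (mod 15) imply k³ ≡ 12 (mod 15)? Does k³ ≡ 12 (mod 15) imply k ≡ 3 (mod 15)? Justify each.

Both directions hold.

(←) Suppose k³ ≡ 12 (mod 15). The only residue r in {0, …, 14} with r³ ≡ 12 (mod 15) is r = 3, so k ≡ 3 (mod 15).

(→) Suppose k ≡ 3 (mod 15). Write k = 15j + 3. Then (15j + 3)³ = 3375j³ + 2025j² + 405j + 27 = 15(225j³ + 135j² + 27j + 1) + 12, so k³ ≡ 12 (mod 15).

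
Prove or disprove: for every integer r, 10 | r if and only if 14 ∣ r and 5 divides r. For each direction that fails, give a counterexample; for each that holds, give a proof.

Not equivalent: only (⇐) holds.

(⇒) This fails: take r = 10. Certainly 10 ∣ 10, but 14 ∤ 10.

(⇐) Suppose 14 ∣ r and 5 ∣ r. Any common multiple of 14 and 5 is a multiple of their lcm; here gcd(14, 5) = 1, so lcm(14, 5) = 14·5 = 70, so 70 ∣ r. Since 10 ∣ 70, it follows that 10 ∣ r.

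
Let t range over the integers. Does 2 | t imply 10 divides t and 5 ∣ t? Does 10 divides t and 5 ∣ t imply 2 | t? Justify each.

Forward direction. This fails: take t = 2. Certainly 2 ∣ 2, but 10 ∤ 2.

Converse. Suppose 10 ∣ t and 5 ∣ t. Any common multiple of 10 and 5 is a multiple of their lcm; here lcm(10, 5) = 10·5/gcd(10, 5) = 50/5 = 10, so 10 ∣ t. Since 2 ∣ 10, it follows that 2 ∣ t.

Only the converse holds.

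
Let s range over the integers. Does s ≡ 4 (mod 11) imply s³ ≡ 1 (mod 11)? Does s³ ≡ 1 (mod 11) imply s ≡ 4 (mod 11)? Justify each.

[⇒] This fails: take s = 4. Then 4 ≡ 4 (mod 11), but 4³ = 64 ≡ 9 (mod 11), not 1.

[⇐] This fails: take s = 1. Then 1³ = 1 ≡ 1 (mod 11), yet 1 ≡ 1 (mod 11), not 4.

Neither implication holds.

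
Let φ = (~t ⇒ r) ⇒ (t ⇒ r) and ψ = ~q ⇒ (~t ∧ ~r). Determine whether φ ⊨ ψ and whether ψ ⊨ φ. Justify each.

[⇒] This fails. Under r = T, t = F, q = F, the left side is true but the right side is false.

[⇐] This fails. Under r = F, t = T, q = T, the left side is false but the right side is true.

(⇒) fails and (⇐) fails.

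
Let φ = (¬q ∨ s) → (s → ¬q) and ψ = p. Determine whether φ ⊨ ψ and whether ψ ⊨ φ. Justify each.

(→) This fails. Under s = F, q = F, p = F, the left side is true but the right side is false.

(←) This fails. Under s = T, q = T, p = T, the left side is false but the right side is true.

Both directions fail.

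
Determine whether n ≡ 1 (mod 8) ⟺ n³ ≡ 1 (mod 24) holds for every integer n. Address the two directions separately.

Only the reverse direction holds.

Forward direction. This fails: take n = 9. Then 9 ≡ 1 (mod 8), but 9³ = 729 ≡ 9 (mod 24), not 1.

Converse. The residues r modulo 24 with r³ ≡ 1 (mod 24) are exactly {1}, and each is ≡ 1 (mod 8).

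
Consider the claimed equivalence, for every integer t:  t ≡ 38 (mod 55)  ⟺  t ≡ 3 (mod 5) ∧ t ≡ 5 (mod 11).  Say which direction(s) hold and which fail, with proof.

(⟸) If t ≡ 3 (mod 5) and t ≡ 5 (mod 11), then by the Chinese remainder theorem t ≡ 38 (mod 55). This is exactly t ≡ 38 (mod 55).

(⟹) Suppose t ≡ 38 (mod 55); write t = 55j + 38. Since 5 ∣ 55, reducing mod 5 gives t ≡ 38 ≡ 3 (mod 5); since 11 ∣ 55, reducing mod 11 gives t ≡ 38 ≡ 5 (mod 11).

Equivalent; both directions hold.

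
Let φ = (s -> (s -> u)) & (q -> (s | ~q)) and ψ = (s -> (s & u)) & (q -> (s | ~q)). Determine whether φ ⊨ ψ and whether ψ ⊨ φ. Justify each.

The biconditional holds.

Forward direction. Assume the antecedent. If s is true, the antecedent forces (u = T, q = F, s = T) or (u = T, q = T, s = T), and the consequent holds there. If s is false, the antecedent forces (u = F, q = F, s = F) or (u = T, q = F, s = F), and the consequent holds there. Either way the consequent holds.

Converse. Assume the antecedent. If s is true, the antecedent forces (u = T, q = F, s = T) or (u = T, q = T, s = T), and the consequent holds there. If s is false, the antecedent forces (u = F, q = F, s = F) or (u = T, q = F, s = F), and the consequent holds there. Either way the consequent holds.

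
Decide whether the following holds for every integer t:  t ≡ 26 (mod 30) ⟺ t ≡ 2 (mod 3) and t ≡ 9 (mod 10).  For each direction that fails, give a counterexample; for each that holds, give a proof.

Neither implication holds.

(→) This fails: t = 26 gives 26 ≡ 26 (mod 30) but 26 ≡ 6 (mod 10), so the conjunction on the right does not hold.

(←) This fails: t = 29 satisfies both congruences on the right (29 ≡ 2 mod 3 and 29 ≡ 9 mod 10) yet 29 ≡ 29 (mod 30), not 26.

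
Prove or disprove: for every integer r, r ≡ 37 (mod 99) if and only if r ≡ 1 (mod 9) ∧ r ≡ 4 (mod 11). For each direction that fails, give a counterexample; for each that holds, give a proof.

[⇒] Suppose r ≡ 37 (mod 99); write r = 99j + 37. Since 9 ∣ 99, reducing mod 9 gives r ≡ 37 ≡ 1 (mod 9); since 11 ∣ 99, reducing mod 11 gives r ≡ 37 ≡ 4 (mod 11).

[⇐] Conversely, if r ≡ 1 (mod 9) and r ≡ 4 (mod 11), then by the Chinese remainder theorem r ≡ 37 (mod 99). This is exactly r ≡ 37 (mod 99).

Both directions hold; the statement is true.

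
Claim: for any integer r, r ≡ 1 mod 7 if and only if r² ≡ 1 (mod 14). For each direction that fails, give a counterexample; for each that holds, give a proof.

Forward direction. This fails: take r = 8. Then 8 ≡ 1 (mod 7), but 8² = 64 ≡ 8 (mod 14), not 1.

Converse. This fails: take r = 13. Then 13² = 169 ≡ 1 (mod 14), yet 13 ≡ 6 (mod 7), not 1.

Neither implication holds.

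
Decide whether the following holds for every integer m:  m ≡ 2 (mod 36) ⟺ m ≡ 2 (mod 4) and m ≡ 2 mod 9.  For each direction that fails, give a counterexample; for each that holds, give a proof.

(⇒) Suppose m ≡ 2 (mod 36); write m = 36j + 2. Since 4 ∣ 36, reducing mod 4 gives m ≡ 2 (mod 4); since 9 ∣ 36, reducing mod 9 gives m ≡ 2 (mod 9).

(⇐) Conversely, if m ≡ 2 (mod 4) and m ≡ 2 (mod 9), then by the Chinese remainder theorem m ≡ 2 (mod 36). This is exactly m ≡ 2 (mod 36).

Both directions hold.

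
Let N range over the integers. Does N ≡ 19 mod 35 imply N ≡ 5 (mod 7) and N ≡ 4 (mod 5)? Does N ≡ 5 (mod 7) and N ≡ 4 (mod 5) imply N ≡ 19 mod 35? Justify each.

Equivalent; both directions hold.

[⇐] If N ≡ 5 (mod 7) and N ≡ 4 (mod 5), then by the Chinese remainder theorem N ≡ 19 (mod 35). This is exactly N ≡ 19 (mod 35).

[⇒] Suppose N ≡ 19 (mod 35); write N = 35j + 19. Since 7 ∣ 35, reducing mod 7 gives N ≡ 19 ≡ 5 (mod 7); since 5 ∣ 35, reducing mod 5 gives N ≡ 19 ≡ 4 (mod 5).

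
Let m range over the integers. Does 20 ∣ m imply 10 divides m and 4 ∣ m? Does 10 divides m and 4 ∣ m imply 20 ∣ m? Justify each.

Converse. Suppose 10 ∣ m and 4 ∣ m. Any common multiple of 10 and 4 is a multiple of their lcm; here lcm(10, 4) = 10·4/gcd(10, 4) = 40/2 = 20, so 20 ∣ m.

Forward direction. If 20 ∣ m, write m = 20q. Since 20 = 2·10, m = 10·(2q), so 10 ∣ m; and since 20 = 5·4, m = 4·(5q), so 4 ∣ m.

Both implications hold.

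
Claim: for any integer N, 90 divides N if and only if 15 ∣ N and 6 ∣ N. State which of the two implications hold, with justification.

The forward direction holds; the converse fails.

(⟹) If 90 ∣ N, write N = 90q. Since 90 = 6·15, N = 15·(6q), so 15 ∣ N; and since 90 = 15·6, N = 6·(15q), so 6 ∣ N.

(⟸) This fails: take N = 30. Both 15 ∣ 30 and 6 ∣ 30, yet 30 is not a multiple of 90 (since 30 = 0·90 + 30), so 90 ∤ 30.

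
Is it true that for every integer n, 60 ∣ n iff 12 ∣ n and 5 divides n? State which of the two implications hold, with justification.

(⟹) If 60 ∣ n, write n = 60q. Since 60 = 5·12, n = 12·(5q), so 12 ∣ n; and since 60 = 12·5, n = 5·(12q), so 5 ∣ n.

(⟸) Suppose 12 ∣ n and 5 ∣ n. Any common multiple of 12 and 5 is a multiple of their lcm; here gcd(12, 5) = 1, so lcm(12, 5) = 12·5 = 60, so 60 ∣ n.

Both implications hold.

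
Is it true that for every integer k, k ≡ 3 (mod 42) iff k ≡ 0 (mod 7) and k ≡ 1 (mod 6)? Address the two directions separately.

(⟹) This fails: k = 3 gives 3 ≡ 3 (mod 42) but 3 ≡ 3 (mod 7), so the conjunction on the right does not hold.

(⟸) This fails: k = 7 satisfies both congruences on the right (7 ≡ 0 mod 7 and 7 ≡ 1 mod 6) yet 7 ≡ 7 (mod 42), not 3.

Both directions fail.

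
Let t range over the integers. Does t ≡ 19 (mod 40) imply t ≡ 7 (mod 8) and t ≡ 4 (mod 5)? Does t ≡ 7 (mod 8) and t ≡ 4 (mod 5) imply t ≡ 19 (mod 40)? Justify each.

(⇒) fails and (⇐) fails.

Forward direction. This fails: t = 19 gives 19 ≡ 19 (mod 40) but 19 ≡ 3 (mod 8), so the conjunction on the right does not hold.

Converse. This fails: t = 39 satisfies both congruences on the right (39 ≡ 7 mod 8 and 39 ≡ 4 mod 5) yet 39 ≡ 39 (mod 40), not 19.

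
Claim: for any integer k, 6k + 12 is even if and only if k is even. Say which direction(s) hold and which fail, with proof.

(→) This fails: take k = 3. Then 6k + 12 = 30, which is even, yet k = 3 is odd, not even.

(←) Suppose k is even. Since 6 is even, 6k is even for every k, so 6k + 12 has the same parity as 12, which is even. Hence 6k + 12 is even.

Only the reverse direction holds.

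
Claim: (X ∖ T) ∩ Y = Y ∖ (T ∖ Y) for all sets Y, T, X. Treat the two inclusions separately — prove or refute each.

Only the forward inclusion holds.

(⊆) Let x ∈ (X ∖ T) ∩ Y. Then x ∈ Y ∩ X and x ∉ T, from which x ∈ Y ∖ (T ∖ Y).

(⊇) This inclusion fails. Take Y = {1}, T = ∅, X = ∅; then 1 ∈ Y ∖ (T ∖ Y) but 1 ∉ (X ∖ T) ∩ Y.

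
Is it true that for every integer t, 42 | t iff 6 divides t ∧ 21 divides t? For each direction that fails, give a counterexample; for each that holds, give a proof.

Both implications hold.

(⇒) If 42 ∣ t, write t = 42q. Since 42 = 7·6, t = 6·(7q), so 6 ∣ t; and since 42 = 2·21, t = 21·(2q), so 21 ∣ t.

(⇐) Suppose 6 ∣ t and 21 ∣ t. Any common multiple of 6 and 21 is a multiple of their lcm; here lcm(6, 21) = 6·21/gcd(6, 21) = 126/3 = 42, so 42 ∣ t.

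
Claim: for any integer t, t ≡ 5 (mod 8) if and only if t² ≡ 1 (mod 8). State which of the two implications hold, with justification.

(⇒) holds; (⇐) fails.

(⟹) Suppose t ≡ 5 (mod 8). Write t = 8j + 5. Then (8j + 5)² = 64j² + 80j + 25 = 8(8j² + 10j + 3) + 1, so t² ≡ 1 (mod 8).

(⟸) This fails: take t = 1. Then 1² = 1 ≡ 1 (mod 8), yet 1 ≡ 1 (mod 8), not 5.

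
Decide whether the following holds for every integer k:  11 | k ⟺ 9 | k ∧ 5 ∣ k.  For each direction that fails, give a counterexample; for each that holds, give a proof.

[⇒] This fails: take k = 11. Certainly 11 ∣ 11, but 9 ∤ 11.

[⇐] This fails: take k = 45. Both 9 ∣ 45 and 5 ∣ 45, yet 45 is not a multiple of 11 (since 45 = 4·11 + 1), so 11 ∤ 45.

(⇒) fails and (⇐) fails.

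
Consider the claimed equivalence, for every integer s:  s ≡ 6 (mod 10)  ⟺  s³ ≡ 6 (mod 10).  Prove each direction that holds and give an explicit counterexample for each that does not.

(⟹) Suppose s ≡ 6 (mod 10). Write s = 10j + 6. Then (10j + 6)³ = 1000j³ + 1800j² + 1080j + 216 = 10(100j³ + 180j² + 108j + 21) + 6, so s³ ≡ 6 (mod 10).

(⟸) Conversely, suppose s³ ≡ 6 (mod 10). The only residue r in {0, …, 9} with r³ ≡ 6 (mod 10) is r = 6, so s ≡ 6 (mod 10).

Both directions hold.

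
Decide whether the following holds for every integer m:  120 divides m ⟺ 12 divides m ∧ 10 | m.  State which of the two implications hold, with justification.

Not equivalent: only (⇒) holds.

Forward direction. If 120 ∣ m, write m = 120q. Since 120 = 10·12, m = 12·(10q), so 12 ∣ m; and since 120 = 12·10, m = 10·(12q), so 10 ∣ m.

Converse. This fails: take m = 60. Both 12 ∣ 60 and 10 ∣ 60, yet 60 is not a multiple of 120 (since 60 = 0·120 + 60), so 120 ∤ 60.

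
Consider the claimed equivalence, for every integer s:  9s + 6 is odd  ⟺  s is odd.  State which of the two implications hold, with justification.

Both directions hold; the statement is true.

Forward direction. Suppose 9s + 6 is odd. Since 9 is odd, 9s and s have the same parity, so 9s + 6 ≡ s + 6 (mod 2). As 6 is even, 9s + 6 is odd exactly when s is odd. Thus s is odd.

Converse. Suppose s is odd; write s = 2j + 1. Then 9s + 6 = 9·(2j + 1) + 6 = 2·9j + 15, which is odd.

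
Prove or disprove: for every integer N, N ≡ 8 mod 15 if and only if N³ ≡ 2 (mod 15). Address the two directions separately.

(⟸) Suppose N³ ≡ 2 (mod 15). The only residue r in {0, …, 14} with r³ ≡ 2 (mod 15) is r = 8, so N ≡ 8 (mod 15).

(⟹) Suppose N ≡ 8 mod 15. Write N = 15j + 8. Then (15j + 8)³ = 3375j³ + 5400j² + 2880j + 512 = 15(225j³ + 360j² + 192j + 34) + 2, so N³ ≡ 2 (mod 15).

Both directions hold; the statement is true.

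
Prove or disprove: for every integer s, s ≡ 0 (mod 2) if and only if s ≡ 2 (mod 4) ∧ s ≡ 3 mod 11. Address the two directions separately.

(⇒) fails; (⇐) holds.

(⇒) This fails: s = 0 gives 0 ≡ 0 (mod 2) but 0 ≡ 0 (mod 4), so the conjunction on the right does not hold.

(⇐) Conversely, if s ≡ 2 (mod 4) and s ≡ 3 (mod 11), then by the Chinese remainder theorem s ≡ 14 (mod 44). Since 14 ≡ 0 (mod 2) and 2 ∣ 44, we get s ≡ 0 (mod 2).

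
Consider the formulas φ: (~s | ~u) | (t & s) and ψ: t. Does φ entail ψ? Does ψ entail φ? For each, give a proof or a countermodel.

Only the reverse direction holds.

(⇒) This fails. Under u = F, t = F, s = F, the left side is true but the right side is false.

(⇐) Assume the antecedent. If u is true, the antecedent forces (u = T, t = T, s = F) or (u = T, t = T, s = T), and (~s | ~u) | (t & s) holds there. If u is false, (~s | ~u) | (t & s) reduces to true regardless of the other variables. Either way (~s | ~u) | (t & s) holds.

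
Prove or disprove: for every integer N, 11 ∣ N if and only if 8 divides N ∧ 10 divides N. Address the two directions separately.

(⇒) This fails: take N = 11. Certainly 11 ∣ 11, but 8 ∤ 11.

(⇐) This fails: take N = 40. Both 8 ∣ 40 and 10 ∣ 40, yet 40 is not a multiple of 11 (since 40 = 3·11 + 7), so 11 ∤ 40.

(⇒) fails and (⇐) fails.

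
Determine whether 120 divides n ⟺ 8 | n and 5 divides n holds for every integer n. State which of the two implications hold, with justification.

(⇒) holds; (⇐) fails.

Forward direction. If 120 ∣ n, write n = 120q. Since 120 = 15·8, n = 8·(15q), so 8 ∣ n; and since 120 = 24·5, n = 5·(24q), so 5 ∣ n.

Converse. This fails: take n = 40. Both 8 ∣ 40 and 5 ∣ 40, yet 40 is not a multiple of 120 (since 40 = 0·120 + 40), so 120 ∤ 40.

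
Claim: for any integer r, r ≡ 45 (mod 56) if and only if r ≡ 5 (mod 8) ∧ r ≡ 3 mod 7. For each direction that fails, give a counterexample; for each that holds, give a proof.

Equivalent; both directions hold.

(⟹) Suppose r ≡ 45 (mod 56); write r = 56j + 45. Since 8 ∣ 56, reducing mod 8 gives r ≡ 45 ≡ 5 (mod 8); since 7 ∣ 56, reducing mod 7 gives r ≡ 45 ≡ 3 (mod 7).

(⟸) Conversely, if r ≡ 5 (mod 8) and r ≡ 3 (mod 7), then by the Chinese remainder theorem r ≡ 45 (mod 56). This is exactly r ≡ 45 (mod 56).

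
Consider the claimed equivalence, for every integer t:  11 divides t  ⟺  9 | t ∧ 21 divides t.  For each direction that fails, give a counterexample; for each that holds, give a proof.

[⇒] This fails: take t = 11. Certainly 11 ∣ 11, but 9 ∤ 11.

[⇐] This fails: take t = 63. Both 9 ∣ 63 and 21 ∣ 63, yet 63 is not a multiple of 11 (since 63 = 5·11 + 8), so 11 ∤ 63.

(⇒) fails and (⇐) fails.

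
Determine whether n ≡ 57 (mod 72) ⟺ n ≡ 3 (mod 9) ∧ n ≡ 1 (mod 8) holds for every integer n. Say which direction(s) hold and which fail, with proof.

[⇐] If n ≡ 3 (mod 9) and n ≡ 1 (mod 8), then by the Chinese remainder theorem n ≡ 57 (mod 72). This is exactly n ≡ 57 (mod 72).

[⇒] Suppose n ≡ 57 (mod 72); write n = 72j + 57. Since 9 ∣ 72, reducing mod 9 gives n ≡ 57 ≡ 3 (mod 9); since 8 ∣ 72, reducing mod 8 gives n ≡ 57 ≡ 1 (mod 8).

Both directions hold; the statement is true.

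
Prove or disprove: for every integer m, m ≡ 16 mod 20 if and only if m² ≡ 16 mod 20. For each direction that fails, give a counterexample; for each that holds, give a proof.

(⇒) holds; (⇐) fails.

(→) Suppose m ≡ 16 mod 20. Write m = 20j + 16. Then (20j + 16)² = 400j² + 640j + 256 = 20(20j² + 32j + 12) + 16, so m² ≡ 16 (mod 20).

(←) This fails: take m = 4. Then 4² = 16 ≡ 16 (mod 20), yet 4 ≡ 4 (mod 20), not 16.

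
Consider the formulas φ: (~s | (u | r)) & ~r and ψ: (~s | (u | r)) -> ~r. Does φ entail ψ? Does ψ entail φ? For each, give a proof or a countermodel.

Converse. This fails. Under u = F, s = T, r = F, the left side is false but the right side is true.

Forward direction. Assume the antecedent. If u is true, the antecedent forces (u = T, s = F, r = F) or (u = T, s = T, r = F), and (~s | (u | r)) -> ~r holds there. If u is false, the antecedent forces (u = F, s = F, r = F), and (~s | (u | r)) -> ~r holds there. Either way (~s | (u | r)) -> ~r holds.

Not equivalent: only (⇒) holds.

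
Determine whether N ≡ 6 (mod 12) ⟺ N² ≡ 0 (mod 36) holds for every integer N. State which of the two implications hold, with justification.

Only the forward implication holds.

[⇒] Suppose N ≡ 6 (mod 12). Working modulo 36, N ∈ {6, 18, 30}; for each such r, r² ≡ 0 (mod 36).

[⇐] This fails: take N = 0. Then 0² = 0 ≡ 0 (mod 36), yet 0 ≡ 0 (mod 12), not 6.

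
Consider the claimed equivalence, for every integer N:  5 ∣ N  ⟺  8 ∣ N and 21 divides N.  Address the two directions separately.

(→) This fails: take N = 5. Certainly 5 ∣ 5, but 8 ∤ 5.

(←) This fails: take N = 168. Both 8 ∣ 168 and 21 ∣ 168, yet 168 is not a multiple of 5 (since 168 = 33·5 + 3), so 5 ∤ 168.

Neither implication holds.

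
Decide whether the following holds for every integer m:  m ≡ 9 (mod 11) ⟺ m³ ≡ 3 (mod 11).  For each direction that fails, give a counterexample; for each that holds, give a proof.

Both directions hold; the statement is true.

(←) Suppose m³ ≡ 3 (mod 11). The only residue r in {0, …, 10} with r³ ≡ 3 (mod 11) is r = 9, so m ≡ 9 (mod 11).

(→) Suppose m ≡ 9 (mod 11). Write m = 11j + 9. Then (11j + 9)³ = 1331j³ + 3267j² + 2673j + 729 = 11(121j³ + 297j² + 243j + 66) + 3, so m³ ≡ 3 (mod 11).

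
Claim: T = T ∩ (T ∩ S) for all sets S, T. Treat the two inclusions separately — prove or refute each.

The sets are not equal: only the reverse inclusion holds.

Forward inclusion. This inclusion fails. Take S = ∅, T = {1}; then 1 ∈ T but 1 ∉ T ∩ (T ∩ S).

Reverse inclusion. Let x ∈ T ∩ (T ∩ S). Then x ∈ S ∩ T, from which x ∈ T.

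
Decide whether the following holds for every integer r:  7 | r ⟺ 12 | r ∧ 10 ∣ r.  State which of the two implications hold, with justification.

(⟹) This fails: take r = 7. Certainly 7 ∣ 7, but 12 ∤ 7.

(⟸) This fails: take r = 60. Both 12 ∣ 60 and 10 ∣ 60, yet 60 is not a multiple of 7 (since 60 = 8·7 + 4), so 7 ∤ 60.

Neither direction holds.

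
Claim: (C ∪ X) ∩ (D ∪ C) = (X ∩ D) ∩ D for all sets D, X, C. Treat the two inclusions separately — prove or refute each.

(⟹) This inclusion fails. Take D = ∅, X = ∅, C = {1}; then 1 ∈ (C ∪ X) ∩ (D ∪ C) but 1 ∉ (X ∩ D) ∩ D.

(⟸) Let x ∈ (X ∩ D) ∩ D. Then either x ∈ D ∩ X and x ∉ C; or x ∈ D ∩ X ∩ C. In each case x ∈ (C ∪ X) ∩ (D ∪ C), so (X ∩ D) ∩ D ⊆ (C ∪ X) ∩ (D ∪ C).

Only the reverse inclusion holds.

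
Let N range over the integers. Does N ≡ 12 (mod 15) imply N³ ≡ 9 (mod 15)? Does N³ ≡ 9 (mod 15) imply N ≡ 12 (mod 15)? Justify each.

[⇒] This fails: take N = 12. Then 12 ≡ 12 (mod 15), but 12³ = 1728 ≡ 3 (mod 15), not 9.

[⇐] This fails: take N = 9. Then 9³ = 729 ≡ 9 (mod 15), yet 9 ≡ 9 (mod 15), not 12.

Neither direction holds.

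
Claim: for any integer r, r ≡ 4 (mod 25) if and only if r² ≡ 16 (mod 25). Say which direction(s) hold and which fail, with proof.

(⇒) Suppose r ≡ 4 (mod 25). Write r = 25j + 4. Then (25j + 4)² = 625j² + 200j + 16 = 25(25j² + 8j) + 16, so r² ≡ 16 (mod 25).

(⇐) This fails: take r = 21. Then 21² = 441 ≡ 16 (mod 25), yet 21 ≡ 21 (mod 25), not 4.

Not equivalent: only (⇒) holds.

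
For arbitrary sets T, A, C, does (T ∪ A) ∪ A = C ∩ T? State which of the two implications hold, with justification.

Reverse inclusion. Let x ∈ C ∩ T. Then either x ∈ T ∩ C and x ∉ A; or x ∈ T ∩ A ∩ C. In each case x ∈ (T ∪ A) ∪ A, so C ∩ T ⊆ (T ∪ A) ∪ A.

Forward inclusion. This inclusion fails. Take T = {1}, A = ∅, C = ∅; then 1 ∈ (T ∪ A) ∪ A but 1 ∉ C ∩ T.

Only the reverse inclusion holds.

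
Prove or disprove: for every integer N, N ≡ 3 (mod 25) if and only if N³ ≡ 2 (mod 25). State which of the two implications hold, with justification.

(→) Suppose N ≡ 3 (mod 25). Write N = 25j + 3. Then (25j + 3)³ = 15625j³ + 5625j² + 675j + 27 = 25(625j³ + 225j² + 27j + 1) + 2, so N³ ≡ 2 (mod 25).

(←) Conversely, suppose N³ ≡ 2 (mod 25). The only residue r in {0, …, 24} with r³ ≡ 2 (mod 25) is r = 3, so N ≡ 3 (mod 25).

Both directions hold.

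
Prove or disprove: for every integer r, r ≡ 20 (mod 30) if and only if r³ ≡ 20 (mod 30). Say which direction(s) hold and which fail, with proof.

Both directions hold.

(→) Suppose r ≡ 20 (mod 30). Write r = 30j + 20. Then (30j + 20)³ = 27000j³ + 54000j² + 36000j + 8000 = 30(900j³ + 1800j² + 1200j + 266) + 20, so r³ ≡ 20 (mod 30).

(←) Conversely, suppose r³ ≡ 20 (mod 30). The only residue r in {0, …, 29} with r³ ≡ 20 (mod 30) is r = 20, so r ≡ 20 (mod 30).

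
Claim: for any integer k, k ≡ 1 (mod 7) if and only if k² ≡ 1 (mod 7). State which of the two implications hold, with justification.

Only the forward implication holds.

(⟹) Suppose k ≡ 1 (mod 7). Write k = 7j + 1. Then (7j + 1)² = 49j² + 14j + 1 = 7(7j² + 2j) + 1, so k² ≡ 1 (mod 7).

(⟸) This fails: take k = 6. Then 6² = 36 ≡ 1 (mod 7), yet 6 ≡ 6 (mod 7), not 1.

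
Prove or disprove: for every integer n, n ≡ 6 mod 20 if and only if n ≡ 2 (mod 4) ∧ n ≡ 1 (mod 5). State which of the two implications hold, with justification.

(⇒) Suppose n ≡ 6 (mod 20); write n = 20j + 6. Since 4 ∣ 20, reducing mod 4 gives n ≡ 6 ≡ 2 (mod 4); since 5 ∣ 20, reducing mod 5 gives n ≡ 6 ≡ 1 (mod 5).

(⇐) Conversely, if n ≡ 2 (mod 4) and n ≡ 1 (mod 5), then by the Chinese remainder theorem n ≡ 6 (mod 20). This is exactly n ≡ 6 (mod 20).

Both directions hold.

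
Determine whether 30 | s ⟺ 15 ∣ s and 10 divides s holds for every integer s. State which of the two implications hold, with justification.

(⟹) If 30 ∣ s, write s = 30q. Since 30 = 2·15, s = 15·(2q), so 15 ∣ s; and since 30 = 3·10, s = 10·(3q), so 10 ∣ s.

(⟸) Suppose 15 ∣ s and 10 ∣ s. Any common multiple of 15 and 10 is a multiple of their lcm; here lcm(15, 10) = 15·10/gcd(15, 10) = 150/5 = 30, so 30 ∣ s.

Both implications hold.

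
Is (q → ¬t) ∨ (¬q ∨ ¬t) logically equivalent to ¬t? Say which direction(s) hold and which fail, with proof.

(⇒) This fails. Under q = F, t = T, the left side is true but the right side is false.

(⇐) Assume the antecedent. If q is true, the antecedent forces (q = T, t = F), and (q → ¬t) ∨ (¬q ∨ ¬t) holds there. If q is false, (q → ¬t) ∨ (¬q ∨ ¬t) reduces to true regardless of the other variables. Either way (q → ¬t) ∨ (¬q ∨ ¬t) holds.

The forward direction fails; the converse holds.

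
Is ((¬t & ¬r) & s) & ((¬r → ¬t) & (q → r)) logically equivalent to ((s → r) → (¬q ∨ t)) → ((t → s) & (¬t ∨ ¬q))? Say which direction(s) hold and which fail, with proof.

Only the forward direction holds.

(⟹) Assume the antecedent. If s is true, the antecedent forces (s = T, r = F, q = F, t = F), and the consequent holds there. If s is false, the antecedent cannot hold. Either way the consequent holds.

(⟸) This fails. Under s = F, r = F, q = F, t = F, the left side is false but the right side is true.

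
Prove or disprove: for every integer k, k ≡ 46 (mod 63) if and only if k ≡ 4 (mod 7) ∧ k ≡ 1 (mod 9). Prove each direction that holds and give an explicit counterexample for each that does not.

[⇒] Suppose k ≡ 46 (mod 63); write k = 63j + 46. Since 7 ∣ 63, reducing mod 7 gives k ≡ 46 ≡ 4 (mod 7); since 9 ∣ 63, reducing mod 9 gives k ≡ 46 ≡ 1 (mod 9).

[⇐] Conversely, if k ≡ 4 (mod 7) and k ≡ 1 (mod 9), then by the Chinese remainder theorem k ≡ 46 (mod 63). This is exactly k ≡ 46 (mod 63).

Both directions hold.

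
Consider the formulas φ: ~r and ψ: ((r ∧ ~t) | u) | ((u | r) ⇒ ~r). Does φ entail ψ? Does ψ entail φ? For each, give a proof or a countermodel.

Not equivalent: only (⇒) holds.

(⇒) Assume the antecedent. If t is true, the antecedent forces (t = T, u = F, r = F) or (t = T, u = T, r = F), and the consequent holds there. If t is false, the consequent reduces to true regardless of the other variables. Either way the consequent holds.

(⇐) This fails. Under t = F, u = F, r = T, the left side is false but the right side is true.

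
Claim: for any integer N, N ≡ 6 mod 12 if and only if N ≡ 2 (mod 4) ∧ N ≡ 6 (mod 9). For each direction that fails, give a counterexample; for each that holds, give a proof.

Not equivalent: only (⇐) holds.

Forward direction. This fails: N = 18 gives 18 ≡ 6 (mod 12) but 18 ≡ 0 (mod 9), so the conjunction on the right does not hold.

Converse. If N ≡ 2 (mod 4) and N ≡ 6 (mod 9), then by the Chinese remainder theorem N ≡ 6 (mod 36). Since 6 ≡ 6 (mod 12) and 12 ∣ 36, we get N ≡ 6 (mod 12).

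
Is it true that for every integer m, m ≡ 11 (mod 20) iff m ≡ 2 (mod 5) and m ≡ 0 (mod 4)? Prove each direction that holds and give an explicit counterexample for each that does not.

Neither implication holds.

[⇒] This fails: m = 11 gives 11 ≡ 11 (mod 20) but 11 ≡ 1 (mod 5), so the conjunction on the right does not hold.

[⇐] This fails: m = 12 satisfies both congruences on the right (12 ≡ 2 mod 5 and 12 ≡ 0 mod 4) yet 12 ≡ 12 (mod 20), not 11.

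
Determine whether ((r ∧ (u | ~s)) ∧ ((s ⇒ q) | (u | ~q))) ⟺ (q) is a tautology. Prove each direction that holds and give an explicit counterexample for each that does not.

(⇒) fails and (⇐) fails.

(→) This fails. Under u = F, s = F, q = F, r = T, the left side is true but the right side is false.

(←) This fails. Under u = F, s = F, q = T, r = F, the left side is false but the right side is true.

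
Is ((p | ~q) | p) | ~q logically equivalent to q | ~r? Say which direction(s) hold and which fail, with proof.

Both directions fail.

(⟹) This fails. Under q = F, r = T, p = F, the left side is true but the right side is false.

(⟸) This fails. Under q = T, r = F, p = F, the left side is false but the right side is true.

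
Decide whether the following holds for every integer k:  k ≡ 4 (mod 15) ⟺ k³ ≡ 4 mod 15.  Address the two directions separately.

Equivalent; both directions hold.

(⇒) Suppose k ≡ 4 (mod 15). Write k = 15j + 4. Then (15j + 4)³ = 3375j³ + 2700j² + 720j + 64 = 15(225j³ + 180j² + 48j + 4) + 4, so k³ ≡ 4 (mod 15).

(⇐) Conversely, suppose k³ ≡ 4 (mod 15). The only residue r in {0, …, 14} with r³ ≡ 4 (mod 15) is r = 4, so k ≡ 4 (mod 15).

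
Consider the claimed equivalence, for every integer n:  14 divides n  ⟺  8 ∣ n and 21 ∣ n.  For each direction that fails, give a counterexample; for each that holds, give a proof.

Only the converse holds.

(⇒) This fails: take n = 14. Certainly 14 ∣ 14, but 8 ∤ 14.

(⇐) Suppose 8 ∣ n and 21 ∣ n. Any common multiple of 8 and 21 is a multiple of their lcm; here gcd(8, 21) = 1, so lcm(8, 21) = 8·21 = 168, so 168 ∣ n. Since 14 ∣ 168, it follows that 14 ∣ n.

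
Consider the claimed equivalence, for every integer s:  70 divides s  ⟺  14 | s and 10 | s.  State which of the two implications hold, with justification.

Equivalent; both directions hold.

(→) If 70 ∣ s, write s = 70q. Since 70 = 5·14, s = 14·(5q), so 14 ∣ s; and since 70 = 7·10, s = 10·(7q), so 10 ∣ s.

(←) Suppose 14 ∣ s and 10 ∣ s. Any common multiple of 14 and 10 is a multiple of their lcm; here lcm(14, 10) = 14·10/gcd(14, 10) = 140/2 = 70, so 70 ∣ s.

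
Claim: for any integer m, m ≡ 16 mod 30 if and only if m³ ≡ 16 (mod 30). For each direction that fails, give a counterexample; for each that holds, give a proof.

(→) Suppose m ≡ 16 mod 30. Write m = 30j + 16. Then (30j + 16)³ = 27000j³ + 43200j² + 23040j + 4096 = 30(900j³ + 1440j² + 768j + 136) + 16, so m³ ≡ 16 (mod 30).

(←) Conversely, suppose m³ ≡ 16 (mod 30). The only residue r in {0, …, 29} with r³ ≡ 16 (mod 30) is r = 16, so m ≡ 16 (mod 30).

Both directions hold; the statement is true.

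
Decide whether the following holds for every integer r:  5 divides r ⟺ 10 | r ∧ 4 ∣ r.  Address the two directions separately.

Not equivalent: only (⇐) holds.

(⟹) This fails: take r = 5. Certainly 5 ∣ 5, but 10 ∤ 5.

(⟸) Suppose 10 ∣ r and 4 ∣ r. Any common multiple of 10 and 4 is a multiple of their lcm; here lcm(10, 4) = 10·4/gcd(10, 4) = 40/2 = 20, so 20 ∣ r. Since 5 ∣ 20, it follows that 5 ∣ r.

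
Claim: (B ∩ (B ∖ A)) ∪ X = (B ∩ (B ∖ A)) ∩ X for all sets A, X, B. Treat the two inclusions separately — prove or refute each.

(⊆) fails; (⊇) holds.

(⊆) This inclusion fails. Take A = ∅, X = {1}, B = ∅; then 1 ∈ (B ∩ (B ∖ A)) ∪ X but 1 ∉ (B ∩ (B ∖ A)) ∩ X.

(⊇) Let x ∈ (B ∩ (B ∖ A)) ∩ X. Then x ∈ X ∩ B and x ∉ A, from which x ∈ (B ∩ (B ∖ A)) ∪ X.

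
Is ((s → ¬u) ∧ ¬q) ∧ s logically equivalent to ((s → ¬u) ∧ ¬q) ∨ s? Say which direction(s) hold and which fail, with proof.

Only the forward direction holds.

Forward direction. Assume the antecedent. If s is true, ((s → ¬u) ∧ ¬q) ∨ s reduces to true regardless of the other variables. If s is false, the antecedent cannot hold. Either way ((s → ¬u) ∧ ¬q) ∨ s holds.

Converse. This fails. Under s = F, u = F, q = F, the left side is false but the right side is true.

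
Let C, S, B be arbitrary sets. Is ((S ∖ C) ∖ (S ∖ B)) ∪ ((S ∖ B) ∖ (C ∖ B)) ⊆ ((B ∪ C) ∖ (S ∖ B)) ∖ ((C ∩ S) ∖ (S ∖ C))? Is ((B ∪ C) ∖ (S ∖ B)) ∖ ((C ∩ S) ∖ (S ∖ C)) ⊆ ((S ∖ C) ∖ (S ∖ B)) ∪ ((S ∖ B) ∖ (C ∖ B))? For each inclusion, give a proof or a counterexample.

Neither inclusion holds.

(⟹) This inclusion fails. Take C = ∅, S = {1}, B = ∅; then 1 ∈ ((S ∖ C) ∖ (S ∖ B)) ∪ ((S ∖ B) ∖ (C ∖ B)) but 1 ∉ ((B ∪ C) ∖ (S ∖ B)) ∖ ((C ∩ S) ∖ (S ∖ C)).

(⟸) This inclusion fails. Take C = {1}, S = ∅, B = ∅; then 1 ∈ ((B ∪ C) ∖ (S ∖ B)) ∖ ((C ∩ S) ∖ (S ∖ C)) but 1 ∉ ((S ∖ C) ∖ (S ∖ B)) ∪ ((S ∖ B) ∖ (C ∖ B)).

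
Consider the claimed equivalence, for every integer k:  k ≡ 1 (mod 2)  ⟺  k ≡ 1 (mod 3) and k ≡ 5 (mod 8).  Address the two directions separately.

(→) This fails: k = 1 gives 1 ≡ 1 (mod 2) but 1 ≡ 1 (mod 8), so the conjunction on the right does not hold.

(←) Conversely, if k ≡ 1 (mod 3) and k ≡ 5 (mod 8), then by the Chinese remainder theorem k ≡ 13 (mod 24). Since 13 ≡ 1 (mod 2) and 2 ∣ 24, we get k ≡ 1 (mod 2).

Not equivalent: only (⇐) holds.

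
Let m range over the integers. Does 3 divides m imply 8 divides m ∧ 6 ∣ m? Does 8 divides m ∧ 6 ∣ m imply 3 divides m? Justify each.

[⇐] Suppose 8 ∣ m and 6 ∣ m. Any common multiple of 8 and 6 is a multiple of their lcm; here lcm(8, 6) = 8·6/gcd(8, 6) = 48/2 = 24, so 24 ∣ m. Since 3 ∣ 24, it follows that 3 ∣ m.

[⇒] This fails: take m = 3. Certainly 3 ∣ 3, but 8 ∤ 3.

Only the reverse direction holds.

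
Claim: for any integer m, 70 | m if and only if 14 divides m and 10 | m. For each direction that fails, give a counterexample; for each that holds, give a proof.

Both directions hold; the statement is true.

(⇒) If 70 ∣ m, write m = 70q. Since 70 = 5·14, m = 14·(5q), so 14 ∣ m; and since 70 = 7·10, m = 10·(7q), so 10 ∣ m.

(⇐) Suppose 14 ∣ m and 10 ∣ m. Any common multiple of 14 and 10 is a multiple of their lcm; here lcm(14, 10) = 14·10/gcd(14, 10) = 140/2 = 70, so 70 ∣ m.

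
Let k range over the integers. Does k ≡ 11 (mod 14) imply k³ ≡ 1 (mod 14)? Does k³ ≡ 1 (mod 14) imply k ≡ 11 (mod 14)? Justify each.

(→) Suppose k ≡ 11 (mod 14). Write k = 14j + 11. Then (14j + 11)³ = 2744j³ + 6468j² + 5082j + 1331 = 14(196j³ + 462j² + 363j + 95) + 1, so k³ ≡ 1 (mod 14).

(←) This fails: take k = 1. Then 1³ = 1 ≡ 1 (mod 14), yet 1 ≡ 1 (mod 14), not 11.

Not equivalent: only (⇒) holds.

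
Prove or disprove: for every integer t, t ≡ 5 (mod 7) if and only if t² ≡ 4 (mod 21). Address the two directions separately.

Both directions fail.

(⇒) This fails: take t = 12. Then 12 ≡ 5 (mod 7), but 12² = 144 ≡ 18 (mod 21), not 4.

(⇐) This fails: take t = 2. Then 2² = 4 ≡ 4 (mod 21), yet 2 ≡ 2 (mod 7), not 5.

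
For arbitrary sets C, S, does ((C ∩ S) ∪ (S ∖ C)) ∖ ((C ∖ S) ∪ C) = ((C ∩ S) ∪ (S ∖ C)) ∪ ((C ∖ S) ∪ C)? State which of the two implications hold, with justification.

Only the forward inclusion holds.

Reverse inclusion. This inclusion fails. Take C = {1}, S = ∅; then 1 ∈ ((C ∩ S) ∪ (S ∖ C)) ∪ ((C ∖ S) ∪ C) but 1 ∉ ((C ∩ S) ∪ (S ∖ C)) ∖ ((C ∖ S) ∪ C).

Forward inclusion. Let x ∈ ((C ∩ S) ∪ (S ∖ C)) ∖ ((C ∖ S) ∪ C). Then x ∈ S and x ∉ C, from which x ∈ ((C ∩ S) ∪ (S ∖ C)) ∪ ((C ∖ S) ∪ C).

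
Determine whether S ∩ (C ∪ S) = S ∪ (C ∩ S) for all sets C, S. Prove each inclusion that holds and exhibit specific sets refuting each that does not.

Forward inclusion. Let x ∈ S ∩ (C ∪ S). Then either x ∈ S and x ∉ C; or x ∈ C ∩ S. In each case x ∈ S ∪ (C ∩ S), so S ∩ (C ∪ S) ⊆ S ∪ (C ∩ S).

Reverse inclusion. Let x ∈ S ∪ (C ∩ S). Then either x ∈ S and x ∉ C; or x ∈ C ∩ S. In each case x ∈ S ∩ (C ∪ S), so S ∪ (C ∩ S) ⊆ S ∩ (C ∪ S).

Both inclusions hold; the sets are equal.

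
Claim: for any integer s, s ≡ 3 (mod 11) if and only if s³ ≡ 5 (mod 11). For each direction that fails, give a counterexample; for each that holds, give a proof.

Equivalent; both directions hold.

[⇒] Suppose s ≡ 3 (mod 11). Write s = 11j + 3. Then (11j + 3)³ = 1331j³ + 1089j² + 297j + 27 = 11(121j³ + 99j² + 27j + 2) + 5, so s³ ≡ 5 (mod 11).

[⇐] Conversely, suppose s³ ≡ 5 (mod 11). The only residue r in {0, …, 10} with r³ ≡ 5 (mod 11) is r = 3, so s ≡ 3 (mod 11).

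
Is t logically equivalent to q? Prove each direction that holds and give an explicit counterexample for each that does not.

[⇒] This fails. Under t = T, q = F, the left side is true but the right side is false.

[⇐] This fails. Under t = F, q = T, the left side is false but the right side is true.

Both directions fail.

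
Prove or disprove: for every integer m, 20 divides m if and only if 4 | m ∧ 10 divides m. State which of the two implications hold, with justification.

Both directions hold.

Forward direction. If 20 ∣ m, write m = 20q. Since 20 = 5·4, m = 4·(5q), so 4 ∣ m; and since 20 = 2·10, m = 10·(2q), so 10 ∣ m.

Converse. Suppose 4 ∣ m and 10 ∣ m. Any common multiple of 4 and 10 is a multiple of their lcm; here lcm(4, 10) = 4·10/gcd(4, 10) = 40/2 = 20, so 20 ∣ m.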